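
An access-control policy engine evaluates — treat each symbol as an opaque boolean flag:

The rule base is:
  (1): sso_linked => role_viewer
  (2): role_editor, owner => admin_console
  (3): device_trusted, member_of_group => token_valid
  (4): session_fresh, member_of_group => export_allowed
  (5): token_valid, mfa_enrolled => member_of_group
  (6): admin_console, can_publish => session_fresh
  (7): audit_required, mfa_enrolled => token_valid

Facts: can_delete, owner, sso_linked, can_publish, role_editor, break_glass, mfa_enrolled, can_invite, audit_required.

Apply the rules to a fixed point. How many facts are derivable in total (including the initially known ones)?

15

Round 1: (1) [sso_linked => role_viewer]; (2) [role_editor, owner => admin_console]; (7) [audit_required, mfa_enrolled => token_valid]. New: role_viewer, admin_console, token_valid.
Round 2: (5) [token_valid, mfa_enrolled => member_of_group]; (6) [admin_console, can_publish => session_fresh]. New: member_of_group, session_fresh.
Round 3: (4) [session_fresh, member_of_group => export_allowed]. New: export_allowed.
Closure: {admin_console, audit_required, break_glass, can_delete, can_invite, can_publish, export_allowed, member_of_group, mfa_enrolled, owner, role_editor, role_viewer, session_fresh, sso_linked, token_valid} — 15 facts.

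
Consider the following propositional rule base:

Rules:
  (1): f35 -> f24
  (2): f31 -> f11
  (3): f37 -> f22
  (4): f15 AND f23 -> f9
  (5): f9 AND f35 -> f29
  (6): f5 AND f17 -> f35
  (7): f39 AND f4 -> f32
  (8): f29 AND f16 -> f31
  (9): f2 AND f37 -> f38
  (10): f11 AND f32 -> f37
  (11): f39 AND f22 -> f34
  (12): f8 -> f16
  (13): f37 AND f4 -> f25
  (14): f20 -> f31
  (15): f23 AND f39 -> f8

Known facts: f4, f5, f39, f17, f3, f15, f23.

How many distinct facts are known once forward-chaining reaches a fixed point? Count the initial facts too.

20

Round 1: (4) [f15 AND f23 -> f9]; (6) [f5 AND f17 -> f35]; (7) [f39 AND f4 -> f32]; (15) [f23 AND f39 -> f8]. New: f9, f35, f32, f8.
Round 2: (1) [f35 -> f24]; (5) [f9 AND f35 -> f29]; (12) [f8 -> f16]. New: f24, f29, f16.
Round 3: (8) [f29 AND f16 -> f31]. New: f31.
Round 4: (2) [f31 -> f11]. New: f11.
Round 5: (10) [f11 AND f32 -> f37]. New: f37.
Round 6: (3) [f37 -> f22]; (13) [f37 AND f4 -> f25]. New: f22, f25.
Round 7: (11) [f39 AND f22 -> f34]. New: f34.
Closure: {f11, f15, f16, f17, f22, f23, f24, f25, f29, f3, f31, f32, f34, f35, f37, f39, f4, f5, f8, f9} — 20 facts.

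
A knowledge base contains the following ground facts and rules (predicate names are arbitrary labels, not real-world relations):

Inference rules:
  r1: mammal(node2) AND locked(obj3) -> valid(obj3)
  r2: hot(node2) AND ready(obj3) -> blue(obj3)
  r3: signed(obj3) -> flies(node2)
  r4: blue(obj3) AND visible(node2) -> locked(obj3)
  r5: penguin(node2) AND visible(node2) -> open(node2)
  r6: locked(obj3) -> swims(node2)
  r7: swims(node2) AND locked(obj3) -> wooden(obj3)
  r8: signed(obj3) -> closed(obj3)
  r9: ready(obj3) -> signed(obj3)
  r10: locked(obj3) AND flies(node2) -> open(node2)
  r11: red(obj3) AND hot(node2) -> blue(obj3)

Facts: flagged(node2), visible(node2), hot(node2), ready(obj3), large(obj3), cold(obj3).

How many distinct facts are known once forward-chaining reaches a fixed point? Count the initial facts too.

Round 1: r2 [hot(node2) AND ready(obj3) -> blue(obj3)]; r9 [ready(obj3) -> signed(obj3)]. Adds blue(obj3), signed(obj3).
Round 2: r3 [signed(obj3) -> flies(node2)]; r4 [blue(obj3) AND visible(node2) -> locked(obj3)]; r8 [signed(obj3) -> closed(obj3)]. Adds flies(node2), locked(obj3), closed(obj3).
Round 3: r6 [locked(obj3) -> swims(node2)]; r10 [locked(obj3) AND flies(node2) -> open(node2)]. Adds swims(node2), open(node2).
Round 4: r7 [swims(node2) AND locked(obj3) -> wooden(obj3)]. Adds wooden(obj3).
Closure: {blue(obj3), closed(obj3), cold(obj3), flagged(node2), flies(node2), hot(node2), large(obj3), locked(obj3), open(node2), ready(obj3), signed(obj3), swims(node2), visible(node2), wooden(obj3)} — 14 facts.

14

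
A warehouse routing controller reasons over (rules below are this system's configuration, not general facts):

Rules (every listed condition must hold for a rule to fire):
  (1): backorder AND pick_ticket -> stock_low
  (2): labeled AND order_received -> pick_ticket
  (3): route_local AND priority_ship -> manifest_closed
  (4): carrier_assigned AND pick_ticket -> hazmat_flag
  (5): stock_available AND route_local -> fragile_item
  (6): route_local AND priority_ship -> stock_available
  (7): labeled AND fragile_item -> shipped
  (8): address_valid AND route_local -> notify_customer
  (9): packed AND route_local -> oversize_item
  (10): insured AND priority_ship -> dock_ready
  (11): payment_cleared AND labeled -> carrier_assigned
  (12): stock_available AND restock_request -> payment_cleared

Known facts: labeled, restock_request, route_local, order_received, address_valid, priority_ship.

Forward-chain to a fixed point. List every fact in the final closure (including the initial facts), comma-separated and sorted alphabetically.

address_valid, carrier_assigned, fragile_item, hazmat_flag, labeled, manifest_closed, notify_customer, order_received, payment_cleared, pick_ticket, priority_ship, restock_request, route_local, shipped, stock_available

Round 1 — (2), (3), (6), (8), derive pick_ticket, manifest_closed, stock_available, notify_customer.
Round 2 — (5), (12), derive fragile_item, payment_cleared.
Round 3 — (7), (11), derive shipped, carrier_assigned.
Round 4 — (4), derive hazmat_flag.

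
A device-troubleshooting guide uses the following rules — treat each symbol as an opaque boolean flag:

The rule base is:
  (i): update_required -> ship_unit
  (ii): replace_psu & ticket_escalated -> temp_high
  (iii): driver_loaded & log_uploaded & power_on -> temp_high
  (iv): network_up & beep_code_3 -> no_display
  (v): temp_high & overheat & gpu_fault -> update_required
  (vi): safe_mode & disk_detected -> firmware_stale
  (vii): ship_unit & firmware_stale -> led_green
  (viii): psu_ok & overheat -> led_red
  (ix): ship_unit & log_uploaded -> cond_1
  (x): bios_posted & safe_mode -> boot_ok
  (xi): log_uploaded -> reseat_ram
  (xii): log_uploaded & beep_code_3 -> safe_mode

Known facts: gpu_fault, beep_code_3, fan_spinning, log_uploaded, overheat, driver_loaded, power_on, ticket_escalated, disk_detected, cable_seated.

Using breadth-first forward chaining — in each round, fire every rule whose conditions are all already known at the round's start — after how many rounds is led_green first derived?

Round 1 fires (iii), (xi), (xii), giving temp_high, reseat_ram, safe_mode.
Round 2 fires (v), (vi), giving update_required, firmware_stale.
Round 3 fires (i), giving ship_unit.
Round 4 fires (vii), (ix), giving led_green, cond_1.
led_green first appears in round 4.

4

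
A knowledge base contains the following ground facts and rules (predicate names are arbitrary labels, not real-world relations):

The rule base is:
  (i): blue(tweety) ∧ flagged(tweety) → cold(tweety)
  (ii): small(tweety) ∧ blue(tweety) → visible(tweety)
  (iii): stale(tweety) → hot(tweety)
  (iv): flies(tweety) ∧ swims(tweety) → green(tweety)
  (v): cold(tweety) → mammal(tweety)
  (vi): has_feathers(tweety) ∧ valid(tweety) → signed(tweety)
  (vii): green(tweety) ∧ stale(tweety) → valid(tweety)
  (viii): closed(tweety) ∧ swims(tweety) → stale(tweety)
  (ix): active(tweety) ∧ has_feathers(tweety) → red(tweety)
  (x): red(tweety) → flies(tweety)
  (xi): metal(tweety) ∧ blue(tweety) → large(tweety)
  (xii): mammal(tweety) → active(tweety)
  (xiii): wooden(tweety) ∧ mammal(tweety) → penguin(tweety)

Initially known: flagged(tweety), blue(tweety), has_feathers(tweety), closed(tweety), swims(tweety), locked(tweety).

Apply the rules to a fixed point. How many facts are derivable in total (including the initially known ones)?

Round 1: (i) [blue(tweety) ∧ flagged(tweety) → cold(tweety)]; (viii) [closed(tweety) ∧ swims(tweety) → stale(tweety)]. Adds cold(tweety), stale(tweety).
Round 2: (iii) [stale(tweety) → hot(tweety)]; (v) [cold(tweety) → mammal(tweety)]. Adds hot(tweety), mammal(tweety).
Round 3: (xii) [mammal(tweety) → active(tweety)]. Adds active(tweety).
Round 4: (ix) [active(tweety) ∧ has_feathers(tweety) → red(tweety)]. Adds red(tweety).
Round 5: (x) [red(tweety) → flies(tweety)]. Adds flies(tweety).
Round 6: (iv) [flies(tweety) ∧ swims(tweety) → green(tweety)]. Adds green(tweety).
Round 7: (vii) [green(tweety) ∧ stale(tweety) → valid(tweety)]. Adds valid(tweety).
Round 8: (vi) [has_feathers(tweety) ∧ valid(tweety) → signed(tweety)]. Adds signed(tweety).
Closure: {active(tweety), blue(tweety), closed(tweety), cold(tweety), flagged(tweety), flies(tweety), green(tweety), has_feathers(tweety), hot(tweety), locked(tweety), mammal(tweety), red(tweety), signed(tweety), stale(tweety), swims(tweety), valid(tweety)} — 16 facts.

16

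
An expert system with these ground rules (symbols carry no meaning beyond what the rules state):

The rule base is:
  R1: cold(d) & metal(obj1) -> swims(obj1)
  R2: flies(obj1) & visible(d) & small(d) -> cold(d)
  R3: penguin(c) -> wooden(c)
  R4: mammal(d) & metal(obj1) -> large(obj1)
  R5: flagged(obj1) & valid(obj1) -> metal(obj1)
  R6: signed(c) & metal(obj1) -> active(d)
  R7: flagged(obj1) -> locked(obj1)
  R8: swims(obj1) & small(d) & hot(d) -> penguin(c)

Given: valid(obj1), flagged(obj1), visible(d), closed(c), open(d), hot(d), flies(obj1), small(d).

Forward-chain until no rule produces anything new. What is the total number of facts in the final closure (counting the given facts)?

Round 1 fires R2, R5, R7, giving cold(d), metal(obj1), locked(obj1).
Round 2 fires R1, giving swims(obj1).
Round 3 fires R8, giving penguin(c).
Round 4 fires R3, giving wooden(c).
Closure: {closed(c), cold(d), flagged(obj1), flies(obj1), hot(d), locked(obj1), metal(obj1), open(d), penguin(c), small(d), swims(obj1), valid(obj1), visible(d), wooden(c)} — 14 facts.

14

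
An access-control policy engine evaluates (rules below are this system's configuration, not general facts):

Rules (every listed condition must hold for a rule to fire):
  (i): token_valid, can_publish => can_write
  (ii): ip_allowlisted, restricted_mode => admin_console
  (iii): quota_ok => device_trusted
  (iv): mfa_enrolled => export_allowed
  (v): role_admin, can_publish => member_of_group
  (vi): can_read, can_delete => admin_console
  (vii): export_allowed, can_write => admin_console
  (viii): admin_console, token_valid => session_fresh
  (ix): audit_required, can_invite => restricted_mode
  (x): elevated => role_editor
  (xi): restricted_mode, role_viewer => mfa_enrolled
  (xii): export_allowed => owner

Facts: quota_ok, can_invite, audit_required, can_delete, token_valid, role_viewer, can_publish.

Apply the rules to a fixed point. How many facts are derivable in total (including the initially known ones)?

Round 1: (i) [token_valid, can_publish => can_write]; (iii) [quota_ok => device_trusted]; (ix) [audit_required, can_invite => restricted_mode]. Adds can_write, device_trusted, restricted_mode.
Round 2: (xi) [restricted_mode, role_viewer => mfa_enrolled]. Adds mfa_enrolled.
Round 3: (iv) [mfa_enrolled => export_allowed]. Adds export_allowed.
Round 4: (vii) [export_allowed, can_write => admin_console]; (xii) [export_allowed => owner]. Adds admin_console, owner.
Round 5: (viii) [admin_console, token_valid => session_fresh]. Adds session_fresh.
Closure: {admin_console, audit_required, can_delete, can_invite, can_publish, can_write, device_trusted, export_allowed, mfa_enrolled, owner, quota_ok, restricted_mode, role_viewer, session_fresh, token_valid} — 15 facts.

15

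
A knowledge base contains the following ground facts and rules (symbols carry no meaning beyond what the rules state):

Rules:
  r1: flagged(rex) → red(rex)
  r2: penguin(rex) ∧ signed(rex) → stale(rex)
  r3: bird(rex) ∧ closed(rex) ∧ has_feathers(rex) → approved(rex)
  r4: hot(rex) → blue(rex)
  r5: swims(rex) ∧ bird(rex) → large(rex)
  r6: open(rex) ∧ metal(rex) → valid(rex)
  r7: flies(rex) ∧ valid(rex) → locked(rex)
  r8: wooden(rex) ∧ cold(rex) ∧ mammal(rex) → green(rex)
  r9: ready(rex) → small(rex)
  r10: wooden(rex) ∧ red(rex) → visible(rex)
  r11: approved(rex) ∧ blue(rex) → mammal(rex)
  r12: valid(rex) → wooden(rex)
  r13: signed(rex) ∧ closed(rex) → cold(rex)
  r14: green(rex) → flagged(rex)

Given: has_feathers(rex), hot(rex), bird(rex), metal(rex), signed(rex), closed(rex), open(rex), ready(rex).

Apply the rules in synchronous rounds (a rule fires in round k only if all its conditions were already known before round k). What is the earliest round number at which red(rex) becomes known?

[1] r3 [bird(rex) ∧ closed(rex) ∧ has_feathers(rex) → approved(rex)]; r4 [hot(rex) → blue(rex)]; r6 [open(rex) ∧ metal(rex) → valid(rex)]; r9 [ready(rex) → small(rex)]; r13 [signed(rex) ∧ closed(rex) → cold(rex)]. ⇒ new: approved(rex), blue(rex), valid(rex), small(rex), cold(rex).
[2] r11 [approved(rex) ∧ blue(rex) → mammal(rex)]; r12 [valid(rex) → wooden(rex)]. ⇒ new: mammal(rex), wooden(rex).
[3] r8 [wooden(rex) ∧ cold(rex) ∧ mammal(rex) → green(rex)]. ⇒ new: green(rex).
[4] r14 [green(rex) → flagged(rex)]. ⇒ new: flagged(rex).
[5] r1 [flagged(rex) → red(rex)]. ⇒ new: red(rex).
red(rex) first appears in round 5.

5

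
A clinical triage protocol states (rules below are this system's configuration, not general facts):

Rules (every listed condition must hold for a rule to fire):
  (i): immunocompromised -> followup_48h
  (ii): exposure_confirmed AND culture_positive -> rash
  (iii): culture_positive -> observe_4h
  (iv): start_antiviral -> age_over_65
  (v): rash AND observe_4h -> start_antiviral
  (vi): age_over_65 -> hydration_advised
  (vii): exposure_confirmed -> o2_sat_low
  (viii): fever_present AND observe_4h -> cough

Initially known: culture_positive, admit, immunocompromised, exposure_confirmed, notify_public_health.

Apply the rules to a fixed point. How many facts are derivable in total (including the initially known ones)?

12

Round 1 fires (i), (ii), (iii), (vii), giving followup_48h, rash, observe_4h, o2_sat_low.
Round 2 fires (v), giving start_antiviral.
Round 3 fires (iv), giving age_over_65.
Round 4 fires (vi), giving hydration_advised.
Closure: {admit, age_over_65, culture_positive, exposure_confirmed, followup_48h, hydration_advised, immunocompromised, notify_public_health, o2_sat_low, observe_4h, rash, start_antiviral} — 12 facts.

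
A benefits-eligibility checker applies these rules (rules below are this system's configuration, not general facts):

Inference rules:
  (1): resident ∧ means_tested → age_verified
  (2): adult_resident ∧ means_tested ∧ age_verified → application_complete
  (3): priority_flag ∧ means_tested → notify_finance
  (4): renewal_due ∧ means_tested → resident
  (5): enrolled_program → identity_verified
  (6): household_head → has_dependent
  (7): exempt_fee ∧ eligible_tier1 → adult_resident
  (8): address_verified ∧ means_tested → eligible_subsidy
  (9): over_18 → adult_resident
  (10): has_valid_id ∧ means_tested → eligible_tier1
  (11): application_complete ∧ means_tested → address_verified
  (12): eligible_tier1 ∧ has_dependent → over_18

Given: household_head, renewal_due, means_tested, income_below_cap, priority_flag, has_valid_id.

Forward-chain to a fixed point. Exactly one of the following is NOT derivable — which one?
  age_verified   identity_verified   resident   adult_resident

Round 1: (3) [priority_flag ∧ means_tested → notify_finance]; (4) [renewal_due ∧ means_tested → resident]; (6) [household_head → has_dependent]; (10) [has_valid_id ∧ means_tested → eligible_tier1]. Adds notify_finance, resident, has_dependent, eligible_tier1.
Round 2: (1) [resident ∧ means_tested → age_verified]; (12) [eligible_tier1 ∧ has_dependent → over_18]. Adds age_verified, over_18.
Round 3: (9) [over_18 → adult_resident]. Adds adult_resident.
Round 4: (2) [adult_resident ∧ means_tested ∧ age_verified → application_complete]. Adds application_complete.
Round 5: (11) [application_complete ∧ means_tested → address_verified]. Adds address_verified.
Round 6: (8) [address_verified ∧ means_tested → eligible_subsidy]. Adds eligible_subsidy.
Derived: resident (round 1), adult_resident (round 3), age_verified (round 2). identity_verified never appears in any round.

identity_verified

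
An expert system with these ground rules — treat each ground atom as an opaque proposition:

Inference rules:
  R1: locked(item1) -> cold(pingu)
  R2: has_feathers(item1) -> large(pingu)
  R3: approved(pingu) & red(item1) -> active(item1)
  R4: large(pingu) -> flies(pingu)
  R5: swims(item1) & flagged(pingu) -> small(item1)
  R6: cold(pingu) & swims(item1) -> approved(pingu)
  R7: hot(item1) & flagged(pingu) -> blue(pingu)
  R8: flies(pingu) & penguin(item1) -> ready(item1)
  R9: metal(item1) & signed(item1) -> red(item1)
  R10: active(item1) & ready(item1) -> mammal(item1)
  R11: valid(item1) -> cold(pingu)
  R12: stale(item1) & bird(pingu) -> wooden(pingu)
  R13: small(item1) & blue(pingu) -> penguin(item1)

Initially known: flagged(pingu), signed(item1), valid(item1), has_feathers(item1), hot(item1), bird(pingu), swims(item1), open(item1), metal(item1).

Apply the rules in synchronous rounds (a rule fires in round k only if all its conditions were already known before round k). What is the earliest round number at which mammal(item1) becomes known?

Round 1: R2 [has_feathers(item1) -> large(pingu)]; R5 [swims(item1) & flagged(pingu) -> small(item1)]; R7 [hot(item1) & flagged(pingu) -> blue(pingu)]; R9 [metal(item1) & signed(item1) -> red(item1)]; R11 [valid(item1) -> cold(pingu)]. Adds large(pingu), small(item1), blue(pingu), red(item1), cold(pingu).
Round 2: R4 [large(pingu) -> flies(pingu)]; R6 [cold(pingu) & swims(item1) -> approved(pingu)]; R13 [small(item1) & blue(pingu) -> penguin(item1)]. Adds flies(pingu), approved(pingu), penguin(item1).
Round 3: R3 [approved(pingu) & red(item1) -> active(item1)]; R8 [flies(pingu) & penguin(item1) -> ready(item1)]. Adds active(item1), ready(item1).
Round 4: R10 [active(item1) & ready(item1) -> mammal(item1)]. Adds mammal(item1).
mammal(item1) first appears in round 4.

4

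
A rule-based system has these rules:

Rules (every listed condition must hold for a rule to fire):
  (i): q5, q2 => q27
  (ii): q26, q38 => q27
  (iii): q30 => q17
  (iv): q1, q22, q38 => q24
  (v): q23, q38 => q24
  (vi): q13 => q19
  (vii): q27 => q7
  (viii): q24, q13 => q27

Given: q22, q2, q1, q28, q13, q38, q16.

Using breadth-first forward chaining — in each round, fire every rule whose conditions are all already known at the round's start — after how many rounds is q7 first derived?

3

Round 1 fires (iv), (vi), giving q24, q19.
Round 2 fires (viii), giving q27.
Round 3 fires (vii), giving q7.
q7 first appears in round 3.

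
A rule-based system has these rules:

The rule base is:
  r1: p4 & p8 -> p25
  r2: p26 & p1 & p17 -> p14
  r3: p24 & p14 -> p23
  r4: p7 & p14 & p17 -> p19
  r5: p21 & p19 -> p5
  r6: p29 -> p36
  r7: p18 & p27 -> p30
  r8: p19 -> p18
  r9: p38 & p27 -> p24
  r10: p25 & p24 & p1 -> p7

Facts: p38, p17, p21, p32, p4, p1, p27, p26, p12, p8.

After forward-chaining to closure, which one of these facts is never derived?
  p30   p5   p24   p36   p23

[1] r1 [p4 & p8 -> p25]; r2 [p26 & p1 & p17 -> p14]; r9 [p38 & p27 -> p24]. ⇒ new: p25, p14, p24.
[2] r3 [p24 & p14 -> p23]; r10 [p25 & p24 & p1 -> p7]. ⇒ new: p23, p7.
[3] r4 [p7 & p14 & p17 -> p19]. ⇒ new: p19.
[4] r5 [p21 & p19 -> p5]; r8 [p19 -> p18]. ⇒ new: p5, p18.
[5] r7 [p18 & p27 -> p30]. ⇒ new: p30.
Derived: p5 (round 4), p24 (round 1), p23 (round 2), p30 (round 5). p36 never appears in any round.

p36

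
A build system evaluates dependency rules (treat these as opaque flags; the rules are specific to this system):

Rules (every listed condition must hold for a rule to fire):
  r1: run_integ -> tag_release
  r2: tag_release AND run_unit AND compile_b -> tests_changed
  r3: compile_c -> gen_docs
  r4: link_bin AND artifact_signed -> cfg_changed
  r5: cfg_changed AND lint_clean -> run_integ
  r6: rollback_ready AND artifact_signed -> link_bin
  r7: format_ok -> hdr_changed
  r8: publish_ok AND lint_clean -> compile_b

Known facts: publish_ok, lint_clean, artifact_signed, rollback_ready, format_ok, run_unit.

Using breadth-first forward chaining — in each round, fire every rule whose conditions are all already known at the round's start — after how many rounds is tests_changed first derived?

Round 1 — r6, r7, r8, derive link_bin, hdr_changed, compile_b.
Round 2 — r4, derive cfg_changed.
Round 3 — r5, derive run_integ.
Round 4 — r1, derive tag_release.
Round 5 — r2, derive tests_changed.
tests_changed first appears in round 5.

5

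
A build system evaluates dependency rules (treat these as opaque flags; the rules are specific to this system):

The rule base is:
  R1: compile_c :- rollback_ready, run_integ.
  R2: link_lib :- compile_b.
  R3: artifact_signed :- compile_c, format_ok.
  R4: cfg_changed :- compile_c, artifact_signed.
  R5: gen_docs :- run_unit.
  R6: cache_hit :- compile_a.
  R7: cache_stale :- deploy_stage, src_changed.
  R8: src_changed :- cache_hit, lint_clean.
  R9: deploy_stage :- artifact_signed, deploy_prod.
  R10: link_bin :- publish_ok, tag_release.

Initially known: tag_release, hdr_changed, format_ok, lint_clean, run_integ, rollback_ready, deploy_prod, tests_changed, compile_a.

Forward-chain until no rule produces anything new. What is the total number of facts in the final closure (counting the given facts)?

Round 1: R1 [compile_c :- rollback_ready, run_integ.]; R6 [cache_hit :- compile_a.]. New: compile_c, cache_hit.
Round 2: R3 [artifact_signed :- compile_c, format_ok.]; R8 [src_changed :- cache_hit, lint_clean.]. New: artifact_signed, src_changed.
Round 3: R4 [cfg_changed :- compile_c, artifact_signed.]; R9 [deploy_stage :- artifact_signed, deploy_prod.]. New: cfg_changed, deploy_stage.
Round 4: R7 [cache_stale :- deploy_stage, src_changed.]. New: cache_stale.
Closure: {artifact_signed, cache_hit, cache_stale, cfg_changed, compile_a, compile_c, deploy_prod, deploy_stage, format_ok, hdr_changed, lint_clean, rollback_ready, run_integ, src_changed, tag_release, tests_changed} — 16 facts.

16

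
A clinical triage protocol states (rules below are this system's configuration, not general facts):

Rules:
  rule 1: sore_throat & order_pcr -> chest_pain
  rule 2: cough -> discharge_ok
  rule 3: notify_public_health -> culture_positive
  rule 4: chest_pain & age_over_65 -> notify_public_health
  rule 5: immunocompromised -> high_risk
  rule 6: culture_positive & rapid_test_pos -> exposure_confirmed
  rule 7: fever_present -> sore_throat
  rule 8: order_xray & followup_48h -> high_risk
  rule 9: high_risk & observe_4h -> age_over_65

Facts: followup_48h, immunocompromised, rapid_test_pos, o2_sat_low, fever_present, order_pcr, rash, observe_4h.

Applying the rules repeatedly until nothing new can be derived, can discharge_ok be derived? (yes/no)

no

Round 1 — rule 5, rule 7, derive high_risk, sore_throat.
Round 2 — rule 1, rule 9, derive chest_pain, age_over_65.
Round 3 — rule 4, derive notify_public_health.
Round 4 — rule 3, derive culture_positive.
Round 5 — rule 6, derive exposure_confirmed.
Fixed point reached. discharge_ok is concluded only by rule 2; rule 2 needs cough (never derived).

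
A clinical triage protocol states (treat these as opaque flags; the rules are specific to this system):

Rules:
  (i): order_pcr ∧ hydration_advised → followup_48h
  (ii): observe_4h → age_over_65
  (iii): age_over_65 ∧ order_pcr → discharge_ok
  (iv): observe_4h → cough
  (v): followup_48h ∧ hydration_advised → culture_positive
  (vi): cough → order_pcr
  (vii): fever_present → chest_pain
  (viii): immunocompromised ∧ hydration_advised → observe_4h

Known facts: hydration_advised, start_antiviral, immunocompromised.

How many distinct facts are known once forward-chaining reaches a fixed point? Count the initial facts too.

Round 1 — (viii), derive observe_4h.
Round 2 — (ii), (iv), derive age_over_65, cough.
Round 3 — (vi), derive order_pcr.
Round 4 — (i), (iii), derive followup_48h, discharge_ok.
Round 5 — (v), derive culture_positive.
Closure: {age_over_65, cough, culture_positive, discharge_ok, followup_48h, hydration_advised, immunocompromised, observe_4h, order_pcr, start_antiviral} — 10 facts.

10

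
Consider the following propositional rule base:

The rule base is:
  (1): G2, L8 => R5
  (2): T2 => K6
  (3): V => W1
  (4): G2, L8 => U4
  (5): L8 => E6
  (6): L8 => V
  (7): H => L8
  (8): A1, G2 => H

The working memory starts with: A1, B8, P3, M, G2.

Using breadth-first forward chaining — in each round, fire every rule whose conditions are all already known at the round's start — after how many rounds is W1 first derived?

4

[1] (8) [A1, G2 => H]. ⇒ new: H.
[2] (7) [H => L8]. ⇒ new: L8.
[3] (1) [G2, L8 => R5]; (4) [G2, L8 => U4]; (5) [L8 => E6]; (6) [L8 => V]. ⇒ new: R5, U4, E6, V.
[4] (3) [V => W1]. ⇒ new: W1.
W1 first appears in round 4.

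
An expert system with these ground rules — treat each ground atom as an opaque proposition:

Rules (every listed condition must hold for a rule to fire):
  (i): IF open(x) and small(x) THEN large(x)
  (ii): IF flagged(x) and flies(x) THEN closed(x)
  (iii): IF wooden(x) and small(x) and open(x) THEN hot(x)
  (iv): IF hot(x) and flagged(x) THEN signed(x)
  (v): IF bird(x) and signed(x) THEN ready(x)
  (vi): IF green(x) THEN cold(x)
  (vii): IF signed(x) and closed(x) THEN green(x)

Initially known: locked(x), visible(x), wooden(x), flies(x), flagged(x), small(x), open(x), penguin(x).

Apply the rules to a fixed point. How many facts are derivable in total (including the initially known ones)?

14

[1] (i) [IF open(x) and small(x) THEN large(x)]; (ii) [IF flagged(x) and flies(x) THEN closed(x)]; (iii) [IF wooden(x) and small(x) and open(x) THEN hot(x)]. ⇒ new: large(x), closed(x), hot(x).
[2] (iv) [IF hot(x) and flagged(x) THEN signed(x)]. ⇒ new: signed(x).
[3] (vii) [IF signed(x) and closed(x) THEN green(x)]. ⇒ new: green(x).
[4] (vi) [IF green(x) THEN cold(x)]. ⇒ new: cold(x).
Closure: {closed(x), cold(x), flagged(x), flies(x), green(x), hot(x), large(x), locked(x), open(x), penguin(x), signed(x), small(x), visible(x), wooden(x)} — 14 facts.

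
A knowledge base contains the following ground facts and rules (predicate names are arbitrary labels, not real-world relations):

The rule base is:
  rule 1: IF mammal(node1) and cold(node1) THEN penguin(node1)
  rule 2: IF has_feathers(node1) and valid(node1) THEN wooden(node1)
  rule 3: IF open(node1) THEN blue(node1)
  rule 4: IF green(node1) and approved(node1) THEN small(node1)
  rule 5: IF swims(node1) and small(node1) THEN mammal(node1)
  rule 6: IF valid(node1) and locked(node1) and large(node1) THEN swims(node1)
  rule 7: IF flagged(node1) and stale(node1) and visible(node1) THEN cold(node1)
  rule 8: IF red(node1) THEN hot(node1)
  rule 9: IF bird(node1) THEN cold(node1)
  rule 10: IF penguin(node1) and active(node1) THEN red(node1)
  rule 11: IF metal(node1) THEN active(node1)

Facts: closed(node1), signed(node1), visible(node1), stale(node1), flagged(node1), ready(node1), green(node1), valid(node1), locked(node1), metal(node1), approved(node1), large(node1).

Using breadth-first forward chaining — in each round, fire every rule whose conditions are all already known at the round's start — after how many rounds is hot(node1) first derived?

Round 1 — rule 4, rule 6, rule 7, rule 11, derive small(node1), swims(node1), cold(node1), active(node1).
Round 2 — rule 5, derive mammal(node1).
Round 3 — rule 1, derive penguin(node1).
Round 4 — rule 10, derive red(node1).
Round 5 — rule 8, derive hot(node1).
hot(node1) first appears in round 5.

5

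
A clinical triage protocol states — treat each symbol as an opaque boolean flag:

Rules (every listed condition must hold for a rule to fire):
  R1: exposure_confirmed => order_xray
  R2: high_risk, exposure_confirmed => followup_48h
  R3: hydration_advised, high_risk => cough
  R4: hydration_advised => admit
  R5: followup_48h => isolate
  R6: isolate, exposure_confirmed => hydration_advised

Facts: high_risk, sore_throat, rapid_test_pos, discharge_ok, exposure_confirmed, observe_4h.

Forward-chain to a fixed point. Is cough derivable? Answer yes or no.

yes

Round 1: R1 [exposure_confirmed => order_xray]; R2 [high_risk, exposure_confirmed => followup_48h]. New: order_xray, followup_48h.
Round 2: R5 [followup_48h => isolate]. New: isolate.
Round 3: R6 [isolate, exposure_confirmed => hydration_advised]. New: hydration_advised.
Round 4: R3 [hydration_advised, high_risk => cough]; R4 [hydration_advised => admit]. New: cough, admit.
cough appears in round 4, so it is derivable.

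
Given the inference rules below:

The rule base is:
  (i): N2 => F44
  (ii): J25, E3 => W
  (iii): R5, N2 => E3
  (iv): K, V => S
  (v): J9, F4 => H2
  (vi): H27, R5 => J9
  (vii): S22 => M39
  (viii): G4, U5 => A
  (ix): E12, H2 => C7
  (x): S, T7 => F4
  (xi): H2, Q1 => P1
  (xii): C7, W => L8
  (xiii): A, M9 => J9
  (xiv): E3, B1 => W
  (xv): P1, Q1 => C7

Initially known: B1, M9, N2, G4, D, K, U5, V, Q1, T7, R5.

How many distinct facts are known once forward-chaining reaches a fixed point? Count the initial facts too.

22

Round 1 — (i), (iii), (iv), (viii), derive F44, E3, S, A.
Round 2 — (x), (xiii), (xiv), derive F4, J9, W.
Round 3 — (v), derive H2.
Round 4 — (xi), derive P1.
Round 5 — (xv), derive C7.
Round 6 — (xii), derive L8.
Closure: {A, B1, C7, D, E3, F4, F44, G4, H2, J9, K, L8, M9, N2, P1, Q1, R5, S, T7, U5, V, W} — 22 facts.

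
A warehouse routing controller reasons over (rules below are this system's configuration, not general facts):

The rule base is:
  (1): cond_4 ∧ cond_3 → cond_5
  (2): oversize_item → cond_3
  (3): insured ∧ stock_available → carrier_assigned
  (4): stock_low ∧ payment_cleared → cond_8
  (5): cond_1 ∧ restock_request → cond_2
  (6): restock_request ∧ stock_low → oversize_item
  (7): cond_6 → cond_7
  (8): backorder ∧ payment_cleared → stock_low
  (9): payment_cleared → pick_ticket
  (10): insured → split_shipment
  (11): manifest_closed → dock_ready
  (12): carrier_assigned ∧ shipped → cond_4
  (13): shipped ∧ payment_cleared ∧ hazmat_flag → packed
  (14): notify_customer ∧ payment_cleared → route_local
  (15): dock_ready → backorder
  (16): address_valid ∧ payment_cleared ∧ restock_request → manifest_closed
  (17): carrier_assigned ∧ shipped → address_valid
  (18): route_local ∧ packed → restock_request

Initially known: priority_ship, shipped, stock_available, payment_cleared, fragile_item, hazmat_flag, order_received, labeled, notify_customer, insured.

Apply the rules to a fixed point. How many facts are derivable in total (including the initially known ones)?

26

Round 1: (3) [insured ∧ stock_available → carrier_assigned]; (9) [payment_cleared → pick_ticket]; (10) [insured → split_shipment]; (13) [shipped ∧ payment_cleared ∧ hazmat_flag → packed]; (14) [notify_customer ∧ payment_cleared → route_local]. New: carrier_assigned, pick_ticket, split_shipment, packed, route_local.
Round 2: (12) [carrier_assigned ∧ shipped → cond_4]; (17) [carrier_assigned ∧ shipped → address_valid]; (18) [route_local ∧ packed → restock_request]. New: cond_4, address_valid, restock_request.
Round 3: (16) [address_valid ∧ payment_cleared ∧ restock_request → manifest_closed]. New: manifest_closed.
Round 4: (11) [manifest_closed → dock_ready]. New: dock_ready.
Round 5: (15) [dock_ready → backorder]. New: backorder.
Round 6: (8) [backorder ∧ payment_cleared → stock_low]. New: stock_low.
Round 7: (4) [stock_low ∧ payment_cleared → cond_8]; (6) [restock_request ∧ stock_low → oversize_item]. New: cond_8, oversize_item.
Round 8: (2) [oversize_item → cond_3]. New: cond_3.
Round 9: (1) [cond_4 ∧ cond_3 → cond_5]. New: cond_5.
Closure: {address_valid, backorder, carrier_assigned, cond_3, cond_4, cond_5, cond_8, dock_ready, fragile_item, hazmat_flag, insured, labeled, manifest_closed, notify_customer, order_received, oversize_item, packed, payment_cleared, pick_ticket, priority_ship, restock_request, route_local, shipped, split_shipment, stock_available, stock_low} — 26 facts.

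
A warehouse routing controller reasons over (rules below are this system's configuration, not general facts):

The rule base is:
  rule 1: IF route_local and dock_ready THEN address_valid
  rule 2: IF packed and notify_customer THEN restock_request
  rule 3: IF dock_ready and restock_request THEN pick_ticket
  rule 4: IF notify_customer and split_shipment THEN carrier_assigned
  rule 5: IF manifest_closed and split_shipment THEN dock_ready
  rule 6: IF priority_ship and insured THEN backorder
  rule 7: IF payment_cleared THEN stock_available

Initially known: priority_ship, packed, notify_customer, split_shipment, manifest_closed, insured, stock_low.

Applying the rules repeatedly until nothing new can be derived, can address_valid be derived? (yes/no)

Round 1: rule 2 [IF packed and notify_customer THEN restock_request]; rule 4 [IF notify_customer and split_shipment THEN carrier_assigned]; rule 5 [IF manifest_closed and split_shipment THEN dock_ready]; rule 6 [IF priority_ship and insured THEN backorder]. New: restock_request, carrier_assigned, dock_ready, backorder.
Round 2: rule 3 [IF dock_ready and restock_request THEN pick_ticket]. New: pick_ticket.
Fixed point reached. address_valid is concluded only by rule 1; rule 1 needs route_local (never derived).

no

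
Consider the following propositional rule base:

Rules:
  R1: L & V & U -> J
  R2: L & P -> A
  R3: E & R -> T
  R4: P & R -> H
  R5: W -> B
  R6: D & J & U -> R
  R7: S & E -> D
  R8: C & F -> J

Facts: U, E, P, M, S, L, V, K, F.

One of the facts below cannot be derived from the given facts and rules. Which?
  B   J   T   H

B

[1] R1 [L & V & U -> J]; R2 [L & P -> A]; R7 [S & E -> D]. ⇒ new: J, A, D.
[2] R6 [D & J & U -> R]. ⇒ new: R.
[3] R3 [E & R -> T]; R4 [P & R -> H]. ⇒ new: T, H.
Derived: J (round 1), H (round 3), T (round 3). B never appears in any round.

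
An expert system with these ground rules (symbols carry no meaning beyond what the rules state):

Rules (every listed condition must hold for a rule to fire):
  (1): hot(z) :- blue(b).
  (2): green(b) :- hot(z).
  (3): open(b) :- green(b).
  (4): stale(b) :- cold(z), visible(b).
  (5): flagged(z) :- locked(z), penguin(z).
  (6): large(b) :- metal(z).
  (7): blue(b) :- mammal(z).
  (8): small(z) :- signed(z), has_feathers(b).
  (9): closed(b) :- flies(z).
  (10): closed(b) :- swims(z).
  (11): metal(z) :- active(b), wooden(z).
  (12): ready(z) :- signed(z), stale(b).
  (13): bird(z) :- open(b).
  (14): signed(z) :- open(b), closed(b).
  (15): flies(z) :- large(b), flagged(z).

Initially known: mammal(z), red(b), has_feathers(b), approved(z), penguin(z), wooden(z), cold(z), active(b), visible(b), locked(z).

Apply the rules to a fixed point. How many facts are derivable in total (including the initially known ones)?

24

Round 1 fires (4), (5), (7), (11), giving stale(b), flagged(z), blue(b), metal(z).
Round 2 fires (1), (6), giving hot(z), large(b).
Round 3 fires (2), (15), giving green(b), flies(z).
Round 4 fires (3), (9), giving open(b), closed(b).
Round 5 fires (13), (14), giving bird(z), signed(z).
Round 6 fires (8), (12), giving small(z), ready(z).
Closure: {active(b), approved(z), bird(z), blue(b), closed(b), cold(z), flagged(z), flies(z), green(b), has_feathers(b), hot(z), large(b), locked(z), mammal(z), metal(z), open(b), penguin(z), ready(z), red(b), signed(z), small(z), stale(b), visible(b), wooden(z)} — 24 facts.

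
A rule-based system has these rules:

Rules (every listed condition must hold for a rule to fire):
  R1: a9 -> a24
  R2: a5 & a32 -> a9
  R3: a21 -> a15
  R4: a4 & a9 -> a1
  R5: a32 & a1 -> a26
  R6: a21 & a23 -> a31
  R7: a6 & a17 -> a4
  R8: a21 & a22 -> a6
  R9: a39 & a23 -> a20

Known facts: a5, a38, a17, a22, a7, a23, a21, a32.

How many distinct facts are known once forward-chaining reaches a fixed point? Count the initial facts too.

Round 1 fires R2, R3, R6, R8, giving a9, a15, a31, a6.
Round 2 fires R1, R7, giving a24, a4.
Round 3 fires R4, giving a1.
Round 4 fires R5, giving a26.
Closure: {a1, a15, a17, a21, a22, a23, a24, a26, a31, a32, a38, a4, a5, a6, a7, a9} — 16 facts.

16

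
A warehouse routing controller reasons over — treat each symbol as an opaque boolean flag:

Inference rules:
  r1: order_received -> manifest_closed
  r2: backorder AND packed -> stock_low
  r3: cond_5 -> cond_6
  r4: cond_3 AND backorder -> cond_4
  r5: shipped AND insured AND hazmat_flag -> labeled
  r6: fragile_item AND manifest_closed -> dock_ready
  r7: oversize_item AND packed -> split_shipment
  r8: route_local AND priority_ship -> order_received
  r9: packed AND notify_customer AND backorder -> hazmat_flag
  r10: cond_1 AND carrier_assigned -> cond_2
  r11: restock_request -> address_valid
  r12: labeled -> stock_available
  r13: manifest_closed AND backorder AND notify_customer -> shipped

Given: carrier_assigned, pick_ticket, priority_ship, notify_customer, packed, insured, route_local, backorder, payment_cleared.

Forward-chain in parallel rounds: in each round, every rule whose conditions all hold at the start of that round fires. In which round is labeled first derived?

[1] r2 [backorder AND packed -> stock_low]; r8 [route_local AND priority_ship -> order_received]; r9 [packed AND notify_customer AND backorder -> hazmat_flag]. ⇒ new: stock_low, order_received, hazmat_flag.
[2] r1 [order_received -> manifest_closed]. ⇒ new: manifest_closed.
[3] r13 [manifest_closed AND backorder AND notify_customer -> shipped]. ⇒ new: shipped.
[4] r5 [shipped AND insured AND hazmat_flag -> labeled]. ⇒ new: labeled.
labeled first appears in round 4.

4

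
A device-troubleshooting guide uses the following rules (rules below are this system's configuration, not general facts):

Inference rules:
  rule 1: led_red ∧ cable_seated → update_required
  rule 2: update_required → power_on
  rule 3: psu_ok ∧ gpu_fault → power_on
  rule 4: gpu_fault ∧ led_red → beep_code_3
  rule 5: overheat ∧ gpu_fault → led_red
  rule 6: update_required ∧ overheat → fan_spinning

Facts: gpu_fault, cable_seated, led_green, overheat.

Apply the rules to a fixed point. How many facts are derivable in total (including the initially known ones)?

9

Round 1 fires rule 5, giving led_red.
Round 2 fires rule 1, rule 4, giving update_required, beep_code_3.
Round 3 fires rule 2, rule 6, giving power_on, fan_spinning.
Closure: {beep_code_3, cable_seated, fan_spinning, gpu_fault, led_green, led_red, overheat, power_on, update_required} — 9 facts.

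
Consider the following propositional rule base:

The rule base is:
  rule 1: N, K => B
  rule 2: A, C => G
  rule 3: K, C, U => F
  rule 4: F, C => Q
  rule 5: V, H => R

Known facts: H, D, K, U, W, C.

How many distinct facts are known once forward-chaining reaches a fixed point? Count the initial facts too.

8

Round 1 fires rule 3, giving F.
Round 2 fires rule 4, giving Q.
Closure: {C, D, F, H, K, Q, U, W} — 8 facts.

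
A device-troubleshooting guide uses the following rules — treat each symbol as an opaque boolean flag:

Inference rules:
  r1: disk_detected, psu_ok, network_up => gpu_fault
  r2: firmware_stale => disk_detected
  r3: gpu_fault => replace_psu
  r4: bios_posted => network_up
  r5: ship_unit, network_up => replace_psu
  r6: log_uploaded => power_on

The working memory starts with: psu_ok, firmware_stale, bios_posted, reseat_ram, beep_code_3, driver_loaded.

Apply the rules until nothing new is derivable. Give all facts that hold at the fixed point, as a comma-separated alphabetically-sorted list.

Round 1 fires r2, r4, giving disk_detected, network_up.
Round 2 fires r1, giving gpu_fault.
Round 3 fires r3, giving replace_psu.

beep_code_3, bios_posted, disk_detected, driver_loaded, firmware_stale, gpu_fault, network_up, psu_ok, replace_psu, reseat_ram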